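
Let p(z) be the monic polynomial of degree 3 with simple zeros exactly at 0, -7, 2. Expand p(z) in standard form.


The polynomial is p(z) = ∏_{α ∈ S} (z − α), where S = {0, -7, 2}.
Expanding the product yields: p(z) = z^3 + 5·z^2 -14·z.
The resulting polynomial has degree 3 and real coefficients as required.

p(z) = z^3 + 5·z^2 -14·z.


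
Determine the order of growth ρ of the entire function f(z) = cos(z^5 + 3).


Write cos(w) = (e^{iw} ± e^{−iw})/(2 or 2i), so |cos(w)| ≤ e^{|w|}. With w = z^5 + 3, |w| ≤ 1r^5 + 3 on |z|=r, giving M(r) ≤ e^{1r^5 + 3} and ρ ≤ 5. For the lower bound, choose z on |z|=r with 1z^5 purely imaginary of modulus 1r^5; then |cos(z^5 + 3)| grows like e^{1r^5}/2, so ρ ≥ 5. Hence ρ = 5.
Therefore ρ = 5.

Order ρ = 5.


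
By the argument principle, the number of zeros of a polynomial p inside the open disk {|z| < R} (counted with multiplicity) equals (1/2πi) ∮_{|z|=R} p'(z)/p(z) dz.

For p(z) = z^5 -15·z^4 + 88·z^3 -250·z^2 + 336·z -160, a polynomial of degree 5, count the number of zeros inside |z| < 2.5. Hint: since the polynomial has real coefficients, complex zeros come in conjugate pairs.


The zeros of p are: (3 + 1i), (3 - 1i), 4, 4, 1.
Their magnitudes are: 3.162, 3.162, 4, 4, 1.
Zeros with |z| < R = 2.5: 1.
Count = 1.
By the argument principle, (1/2πi) ∮_{|z|=R} p'(z)/p(z) dz equals exactly this count.

Number of zeros inside |z| < 2.5: 1.


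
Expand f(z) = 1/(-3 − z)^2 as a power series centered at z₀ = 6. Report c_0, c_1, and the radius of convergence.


Let w = z − z₀, so z = z₀ + w.
Then -3 − z = -3 − (z₀ + w) = (-3 − z₀) − w = -9 − w.
f(z) = 1/(-9 − w)^2 = (1/(-9)^2) · (1 − w/(-9))^{−2}.
By the binomial series (1−u)^{−2} = Σ_{n≥0} C(n+1, 1) u^n for |u|<1, with u = w/(-9):
  c_n = C(n+1, 1) / (-9)^(n+2).
  c_0 = 1/(-9)^2 = 1/81.
  c_1 = 2/(-9)^3 = -2/729.
The series is valid for |w/d| < 1, i.e. |z − z₀| < |d|.
Radius of convergence: R = |-3 − z₀| = |-9| = 9 (distance from z₀ to the singularity z = -3).

c_0 = 1/81, c_1 = -2/729; R = 9.


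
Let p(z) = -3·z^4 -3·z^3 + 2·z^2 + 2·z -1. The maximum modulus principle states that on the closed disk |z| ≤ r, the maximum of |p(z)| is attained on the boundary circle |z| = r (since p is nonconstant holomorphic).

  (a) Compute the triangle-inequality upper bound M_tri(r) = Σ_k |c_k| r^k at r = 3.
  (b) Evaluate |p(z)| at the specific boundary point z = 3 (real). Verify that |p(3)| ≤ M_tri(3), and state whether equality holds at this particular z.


Coefficients: c_0 = -1, c_1 = 2, c_2 = 2, c_3 = -3, c_4 = -3. Radius r = 3.
Part (a). Triangle bound: M_tri(r) = Σ_k |c_k| r^k
  = |-1|·3^0 + |2|·3^1 + |2|·3^2 + |-3|·3^3 + |-3|·3^4
  = 1 + 6 + 18 + 81 + 243 = 349.
This bounds M(r) := max_{|z|=r} |p(z)| from above; equality holds iff all terms c_k z^k can be made to align in phase at a single z on |z|=r.
Part (b). At z = 3 (real, on the circle |z| = r):
  p(3) = (-1)·3^0 + (2)·3^1 + (2)·3^2 + (-3)·3^3 + (-3)·3^4 = -301.
  |p(3)| = 301.
Check: |p(3)| = 301 ≤ 349 = M_tri(3). ✓ Equality does not hold at z = 3 (the coefficients have mixed signs, so the terms do not all align in phase there).

M_tri(3) = 349; |p(3)| = 301; equality at z=3: no.


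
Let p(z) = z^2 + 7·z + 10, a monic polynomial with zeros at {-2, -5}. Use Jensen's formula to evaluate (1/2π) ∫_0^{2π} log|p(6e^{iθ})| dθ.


Zeros: -5, -2; r = 6.
Inside |z| < r: -5, -2. Outside (|z| ≥ r): ∅.
p(0) = 10, so log|p(0)| = log(10) = 2.3026.
Apply Jensen: I(r) = log|p(0)| + Σ_k log(r/|z_k|), summed over zeros inside |z| < r.
  log(r/|z_k|) for z_k = -2: log(6/2) = 1.0986
  log(r/|z_k|) for z_k = -5: log(6/5) = 0.1823
Sum over inside zeros: 1.2809.
I(r) = log|p(0)| + (inside sum) = 2.3026 + 1.2809 = 3.5835.
Closed form (all zeros inside, monic): I(r) = n·log(r) = 2·log(6) = 3.5835. ✓

I(r) ≈ 3.5835.


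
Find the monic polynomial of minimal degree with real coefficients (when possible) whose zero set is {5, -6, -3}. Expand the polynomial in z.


The polynomial is p(z) = ∏_{α ∈ S} (z − α), where S = {5, -6, -3}.
Expanding the product yields: p(z) = z^3 + 4·z^2 -27·z -90.
The resulting polynomial has degree 3 and real coefficients as required.

p(z) = z^3 + 4·z^2 -27·z -90.


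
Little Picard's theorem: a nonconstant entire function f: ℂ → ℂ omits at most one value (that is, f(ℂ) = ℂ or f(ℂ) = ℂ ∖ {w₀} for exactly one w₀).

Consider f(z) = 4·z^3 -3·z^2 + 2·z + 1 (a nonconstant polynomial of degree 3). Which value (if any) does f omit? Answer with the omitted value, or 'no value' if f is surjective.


Little Picard bounds the complement of f(ℂ) to at most one point.
For every w ∈ ℂ, the equation p(z) − w = 0 is a nonconstant polynomial in z and hence has at least one root by the fundamental theorem of algebra. So p is surjective onto ℂ, omitting no value.

Omitted value: no value.


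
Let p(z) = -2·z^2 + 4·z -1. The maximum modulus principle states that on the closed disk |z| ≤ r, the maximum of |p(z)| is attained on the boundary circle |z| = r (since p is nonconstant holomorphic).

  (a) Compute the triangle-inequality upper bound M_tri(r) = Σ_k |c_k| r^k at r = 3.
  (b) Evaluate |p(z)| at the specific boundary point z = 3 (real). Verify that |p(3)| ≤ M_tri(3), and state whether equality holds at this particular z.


Coefficients: c_0 = -1, c_1 = 4, c_2 = -2. Radius r = 3.
Part (a). Triangle bound: M_tri(r) = Σ_k |c_k| r^k
  = |-1|·3^0 + |4|·3^1 + |-2|·3^2
  = 1 + 12 + 18 = 31.
This bounds M(r) := max_{|z|=r} |p(z)| from above; equality holds iff all terms c_k z^k can be made to align in phase at a single z on |z|=r.
Part (b). At z = 3 (real, on the circle |z| = r):
  p(3) = (-1)·3^0 + (4)·3^1 + (-2)·3^2 = -7.
  |p(3)| = 7.
Check: |p(3)| = 7 ≤ 31 = M_tri(3). ✓ Equality does not hold at z = 3 (the coefficients have mixed signs, so the terms do not all align in phase there).

M_tri(3) = 31; |p(3)| = 7; equality at z=3: no.


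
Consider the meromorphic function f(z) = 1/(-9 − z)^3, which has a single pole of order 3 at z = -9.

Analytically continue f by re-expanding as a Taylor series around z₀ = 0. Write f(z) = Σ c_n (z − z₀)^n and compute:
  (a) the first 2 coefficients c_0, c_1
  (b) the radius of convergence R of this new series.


Let w = z − z₀, so z = z₀ + w.
Then -9 − z = -9 − (z₀ + w) = (-9 − z₀) − w = -9 − w.
f(z) = 1/(-9 − w)^3 = (1/(-9)^3) · (1 − w/(-9))^{−3}.
By the binomial series (1−u)^{−3} = Σ_{n≥0} C(n+2, 2) u^n for |u|<1, with u = w/(-9):
  c_n = C(n+2, 2) / (-9)^(n+3).
  c_0 = 1/(-9)^3 = -1/729.
  c_1 = 3/(-9)^4 = 1/2187.
The series is valid for |w/d| < 1, i.e. |z − z₀| < |d|.
Radius of convergence: R = |-9 − z₀| = |-9| = 9 (distance from z₀ to the singularity z = -9).

c_0 = -1/729, c_1 = 1/2187; R = 9.


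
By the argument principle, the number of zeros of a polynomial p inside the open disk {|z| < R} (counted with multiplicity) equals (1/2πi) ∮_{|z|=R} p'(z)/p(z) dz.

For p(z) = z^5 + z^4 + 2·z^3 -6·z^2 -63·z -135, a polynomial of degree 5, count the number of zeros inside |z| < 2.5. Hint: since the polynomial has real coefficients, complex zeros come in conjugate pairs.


The zeros of p are: (0 + 3i), (0 - 3i), 3, (-2 + 1i), (-2 - 1i).
Their magnitudes are: 3, 3, 3, 2.236, 2.236.
Zeros with |z| < R = 2.5: (-2 + 1i), (-2 - 1i).
Count = 2.
By the argument principle, (1/2πi) ∮_{|z|=R} p'(z)/p(z) dz equals exactly this count.

Number of zeros inside |z| < 2.5: 2.


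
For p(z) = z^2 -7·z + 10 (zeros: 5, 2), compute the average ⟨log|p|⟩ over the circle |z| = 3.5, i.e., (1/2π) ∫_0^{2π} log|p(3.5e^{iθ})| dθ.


Zeros: 2, 5; r = 3.5.
Inside |z| < r: 2. Outside (|z| ≥ r): 5.
p(0) = 10, so log|p(0)| = log(10) = 2.3026.
Apply Jensen: I(r) = log|p(0)| + Σ_k log(r/|z_k|), summed over zeros inside |z| < r.
  log(r/|z_k|) for z_k = 2: log(3.5/2) = 0.5596
  Outside zeros (5) contribute nothing to the Jensen sum.
Sum over inside zeros: 0.5596.
I(r) = log|p(0)| + (inside sum) = 2.3026 + 0.5596 = 2.8622.
Note: since some zeros are outside |z| ≤ r, the simplified n·log(r) form does NOT apply — only the inside zeros contribute.

I(r) ≈ 2.8622.


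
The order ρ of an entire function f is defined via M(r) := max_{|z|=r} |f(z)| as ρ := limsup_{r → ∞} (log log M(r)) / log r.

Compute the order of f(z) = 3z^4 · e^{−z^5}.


M(r) = max_{|z|=r} |3|·|z|^4·|e^{−z^5}| = 3·r^4 · e^{1r^5} (the factors attain their maxima compatibly on |z|=r). Then log M(r) = log 3 + 4·log r + 1r^5, dominated by the last term, so log log M(r) ~ 5·log r. The polynomial factor 3z^4 contributes only a log r term and does not affect the order. ρ = 5.
Therefore ρ = 5.

Order ρ = 5.


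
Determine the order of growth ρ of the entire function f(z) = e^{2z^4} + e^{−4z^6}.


Each summand is entire of order 4 and 6 respectively (as in the single-exponential case). The order of a sum is at most the max of the orders, so ρ ≤ 6. For the lower bound: on |z|=r choose arg z so that -4z^6 is real positive; then |e^{-4z^6}| = e^{4r^6} while |e^{2z^4}| ≤ e^{2r^4} = o(e^{4r^6}). So |f| ≥ e^{4r^6}(1 − o(1)) and ρ ≥ 6. Hence ρ = max(4, 6) = 6.
Therefore ρ = 6.

Order ρ = 6.


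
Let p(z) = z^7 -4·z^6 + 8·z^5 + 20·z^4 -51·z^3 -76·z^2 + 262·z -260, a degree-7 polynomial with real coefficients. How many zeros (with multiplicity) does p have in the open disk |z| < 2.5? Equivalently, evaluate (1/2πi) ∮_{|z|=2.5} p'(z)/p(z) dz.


The zeros of p are: (1 + 1i), (1 - 1i), 2, (-2 + 1i), (-2 - 1i), (2 + 3i), (2 - 3i).
Their magnitudes are: 1.414, 1.414, 2, 2.236, 2.236, 3.606, 3.606.
Zeros with |z| < R = 2.5: (1 + 1i), (1 - 1i), 2, (-2 + 1i), (-2 - 1i).
Count = 5.
By the argument principle, (1/2πi) ∮_{|z|=R} p'(z)/p(z) dz equals exactly this count.

Number of zeros inside |z| < 2.5: 5.


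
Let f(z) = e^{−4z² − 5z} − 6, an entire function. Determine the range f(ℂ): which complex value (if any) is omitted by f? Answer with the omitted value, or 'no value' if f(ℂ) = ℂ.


Little Picard bounds the complement of f(ℂ) to at most one point.
The exponent g(z) = −4z² − 5z is a nonconstant polynomial, hence surjective onto ℂ. So e^{g(z)} takes every value in {e^w : w ∈ ℂ} = ℂ ∖ {0}. Adding -6 shifts the range to ℂ ∖ {-6}. f omits exactly -6.

Omitted value: -6.


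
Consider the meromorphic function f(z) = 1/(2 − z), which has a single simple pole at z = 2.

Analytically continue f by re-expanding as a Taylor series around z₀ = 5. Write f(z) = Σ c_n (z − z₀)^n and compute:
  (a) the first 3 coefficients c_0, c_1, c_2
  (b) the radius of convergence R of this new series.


Let w = z − z₀, so z = z₀ + w.
Then 2 − z = 2 − (z₀ + w) = (2 − z₀) − w = -3 − w.
f(z) = 1/(-3 − w) = (1/(-3)) · 1/(1 − w/(-3)) = Σ_{n≥0} w^n / (-3)^(n+1).
So c_n = 1/(-3)^(n+1):
  c_0 = 1/(-3)^1 = -1/3.
  c_1 = 1/(-3)^2 = 1/9.
  c_2 = 1/(-3)^3 = -1/27.
The series is valid for |w/d| < 1, i.e. |z − z₀| < |d|.
Radius of convergence: R = |2 − z₀| = |-3| = 3 (distance from z₀ to the singularity z = 2).

c_0 = -1/3, c_1 = 1/9, c_2 = -1/27; R = 3.


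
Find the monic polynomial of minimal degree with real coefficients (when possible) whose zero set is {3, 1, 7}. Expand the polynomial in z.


The polynomial is p(z) = ∏_{α ∈ S} (z − α), where S = {3, 1, 7}.
Expanding the product yields: p(z) = z^3 -11·z^2 + 31·z -21.
The resulting polynomial has degree 3 and real coefficients as required.

p(z) = z^3 -11·z^2 + 31·z -21.


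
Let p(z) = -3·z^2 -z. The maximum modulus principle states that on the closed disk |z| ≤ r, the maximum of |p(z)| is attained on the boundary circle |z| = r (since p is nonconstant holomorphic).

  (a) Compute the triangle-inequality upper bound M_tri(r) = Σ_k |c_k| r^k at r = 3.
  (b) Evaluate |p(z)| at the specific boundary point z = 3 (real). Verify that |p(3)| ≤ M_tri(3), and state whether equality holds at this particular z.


Coefficients: c_0 = 0, c_1 = -1, c_2 = -3. Radius r = 3.
Part (a). Triangle bound: M_tri(r) = Σ_k |c_k| r^k
  = |0|·3^0 + |-1|·3^1 + |-3|·3^2
  = 0 + 3 + 27 = 30.
This bounds M(r) := max_{|z|=r} |p(z)| from above; equality holds iff all terms c_k z^k can be made to align in phase at a single z on |z|=r.
Part (b). At z = 3 (real, on the circle |z| = r):
  p(3) = (0)·3^0 + (-1)·3^1 + (-3)·3^2 = -30.
  |p(3)| = 30.
Since all nonzero coefficients share the same sign, |p(3)| = 30 = M_tri(3); the triangle bound is attained at z = 3, so in fact M(r) = 30.

M_tri(3) = 30; |p(3)| = 30; equality at z=3: yes.


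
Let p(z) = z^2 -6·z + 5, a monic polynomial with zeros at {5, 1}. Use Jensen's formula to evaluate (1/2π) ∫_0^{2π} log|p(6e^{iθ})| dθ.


Zeros: 1, 5; r = 6.
Inside |z| < r: 1, 5. Outside (|z| ≥ r): ∅.
p(0) = 5, so log|p(0)| = log(5) = 1.6094.
Apply Jensen: I(r) = log|p(0)| + Σ_k log(r/|z_k|), summed over zeros inside |z| < r.
  log(r/|z_k|) for z_k = 5: log(6/5) = 0.1823
  log(r/|z_k|) for z_k = 1: log(6/1) = 1.7918
Sum over inside zeros: 1.9741.
I(r) = log|p(0)| + (inside sum) = 1.6094 + 1.9741 = 3.5835.
Closed form (all zeros inside, monic): I(r) = n·log(r) = 2·log(6) = 3.5835. ✓

I(r) ≈ 3.5835.


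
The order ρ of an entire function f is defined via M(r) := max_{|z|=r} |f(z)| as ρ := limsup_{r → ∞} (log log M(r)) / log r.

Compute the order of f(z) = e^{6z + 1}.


|e^{6z + 1}| = e^{Re(6·z) + 1} ≤ e^{6|z|^1 + 1} = e^{6r^1 + 1} on |z| = r, so ρ ≤ 1. Choosing z on |z|=r so that 6·z is real positive (always possible by picking arg z appropriately) gives |f(z)| = e^{6r^1 + 1}, matching the bound. The additive constant 1 does not affect log log M(r) ~ 1·log r. Hence ρ = 1.
Therefore ρ = 1.

Order ρ = 1.


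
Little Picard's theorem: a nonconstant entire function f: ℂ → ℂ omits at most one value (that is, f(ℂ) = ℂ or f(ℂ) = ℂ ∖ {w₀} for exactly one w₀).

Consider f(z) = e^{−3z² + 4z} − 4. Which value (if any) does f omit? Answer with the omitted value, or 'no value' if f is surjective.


Little Picard bounds the complement of f(ℂ) to at most one point.
The exponent g(z) = −3z² + 4z is a nonconstant polynomial, hence surjective onto ℂ. So e^{g(z)} takes every value in {e^w : w ∈ ℂ} = ℂ ∖ {0}. Adding -4 shifts the range to ℂ ∖ {-4}. f omits exactly -4.

Omitted value: -4.


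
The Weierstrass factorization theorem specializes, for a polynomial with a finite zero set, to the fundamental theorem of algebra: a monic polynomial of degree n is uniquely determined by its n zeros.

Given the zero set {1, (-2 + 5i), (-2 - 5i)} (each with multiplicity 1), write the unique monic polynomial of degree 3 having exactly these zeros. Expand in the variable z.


The polynomial is p(z) = ∏_{α ∈ S} (z − α), where S = {1, (-2 + 5i), (-2 - 5i)}.
Expanding the product yields: p(z) = z^3 + 3·z^2 + 25·z -29.
Note conjugate pairs combine to real quadratics: (z − (-2+5i))(z − (-2−5i)) = z² + 4z + 29.
The resulting polynomial has degree 3 and real coefficients as required.

p(z) = z^3 + 3·z^2 + 25·z -29.


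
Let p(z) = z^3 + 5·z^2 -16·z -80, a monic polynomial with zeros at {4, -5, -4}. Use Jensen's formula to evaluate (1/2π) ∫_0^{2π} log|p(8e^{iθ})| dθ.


Zeros: -5, -4, 4; r = 8.
Inside |z| < r: -5, -4, 4. Outside (|z| ≥ r): ∅.
p(0) = -80, so log|p(0)| = log(80) = 4.3820.
Apply Jensen: I(r) = log|p(0)| + Σ_k log(r/|z_k|), summed over zeros inside |z| < r.
  log(r/|z_k|) for z_k = 4: log(8/4) = 0.6931
  log(r/|z_k|) for z_k = -5: log(8/5) = 0.4700
  log(r/|z_k|) for z_k = -4: log(8/4) = 0.6931
Sum over inside zeros: 1.8563.
I(r) = log|p(0)| + (inside sum) = 4.3820 + 1.8563 = 6.2383.
Closed form (all zeros inside, monic): I(r) = n·log(r) = 3·log(8) = 6.2383. ✓

I(r) ≈ 6.2383.


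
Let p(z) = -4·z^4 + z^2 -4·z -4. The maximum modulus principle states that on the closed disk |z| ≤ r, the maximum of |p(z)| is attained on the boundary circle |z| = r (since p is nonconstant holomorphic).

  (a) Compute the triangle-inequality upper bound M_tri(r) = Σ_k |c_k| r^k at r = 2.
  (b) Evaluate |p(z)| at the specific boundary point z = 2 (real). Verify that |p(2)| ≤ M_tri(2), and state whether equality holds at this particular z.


Coefficients: c_0 = -4, c_1 = -4, c_2 = 1, c_3 = 0, c_4 = -4. Radius r = 2.
Part (a). Triangle bound: M_tri(r) = Σ_k |c_k| r^k
  = |-4|·2^0 + |-4|·2^1 + |1|·2^2 + |0|·2^3 + |-4|·2^4
  = 4 + 8 + 4 + 0 + 64 = 80.
This bounds M(r) := max_{|z|=r} |p(z)| from above; equality holds iff all terms c_k z^k can be made to align in phase at a single z on |z|=r.
Part (b). At z = 2 (real, on the circle |z| = r):
  p(2) = (-4)·2^0 + (-4)·2^1 + (1)·2^2 + (0)·2^3 + (-4)·2^4 = -72.
  |p(2)| = 72.
Check: |p(2)| = 72 ≤ 80 = M_tri(2). ✓ Equality does not hold at z = 2 (the coefficients have mixed signs, so the terms do not all align in phase there).

M_tri(2) = 80; |p(2)| = 72; equality at z=2: no.


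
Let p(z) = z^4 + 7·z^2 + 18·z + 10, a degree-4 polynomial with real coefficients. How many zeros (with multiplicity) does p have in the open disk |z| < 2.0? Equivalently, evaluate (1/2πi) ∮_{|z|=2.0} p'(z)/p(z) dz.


The zeros of p are: (1 + 3i), (1 - 3i), -1, -1.
Their magnitudes are: 3.162, 3.162, 1, 1.
Zeros with |z| < R = 2.0: -1, -1.
Count = 2.
By the argument principle, (1/2πi) ∮_{|z|=R} p'(z)/p(z) dz equals exactly this count.

Number of zeros inside |z| < 2.0: 2.


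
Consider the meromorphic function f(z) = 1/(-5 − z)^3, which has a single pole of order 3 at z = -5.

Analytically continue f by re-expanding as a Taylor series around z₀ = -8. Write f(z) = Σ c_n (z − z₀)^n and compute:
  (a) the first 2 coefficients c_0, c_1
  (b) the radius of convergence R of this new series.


Let w = z − z₀, so z = z₀ + w.
Then -5 − z = -5 − (z₀ + w) = (-5 − z₀) − w = 3 − w.
f(z) = 1/(3 − w)^3 = (1/(3)^3) · (1 − w/(3))^{−3}.
By the binomial series (1−u)^{−3} = Σ_{n≥0} C(n+2, 2) u^n for |u|<1, with u = w/(3):
  c_n = C(n+2, 2) / (3)^(n+3).
  c_0 = 1/(3)^3 = 1/27.
  c_1 = 3/(3)^4 = 1/27.
The series is valid for |w/d| < 1, i.e. |z − z₀| < |d|.
Radius of convergence: R = |-5 − z₀| = |3| = 3 (distance from z₀ to the singularity z = -5).

c_0 = 1/27, c_1 = 1/27; R = 3.


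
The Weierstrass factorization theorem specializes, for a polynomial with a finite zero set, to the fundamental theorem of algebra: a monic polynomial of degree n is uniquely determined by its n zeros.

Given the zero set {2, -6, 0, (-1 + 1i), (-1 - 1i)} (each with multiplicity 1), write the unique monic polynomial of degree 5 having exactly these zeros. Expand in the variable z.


The polynomial is p(z) = ∏_{α ∈ S} (z − α), where S = {2, -6, 0, (-1 + 1i), (-1 - 1i)}.
Expanding the product yields: p(z) = z^5 + 6·z^4 -2·z^3 -16·z^2 -24·z.
Note conjugate pairs combine to real quadratics: (z − (-1+1i))(z − (-1−1i)) = z² + 2z + 2.
The resulting polynomial has degree 5 and real coefficients as required.

p(z) = z^5 + 6·z^4 -2·z^3 -16·z^2 -24·z.


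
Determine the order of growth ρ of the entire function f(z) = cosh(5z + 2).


cosh(w) is a linear combination of e^{iw} and e^{−iw} (or e^w, e^{−w} in the hyperbolic case), so |cosh(w)| ≤ e^{|w|}. With w = 5z + 2, |w| ≤ 5|z| + 2 = 5r + 2 on |z| = r, giving M(r) ≤ e^{5r + 2}, so ρ ≤ 1. On a suitable ray (z = it for sin/cos; z = t for sinh/cosh, t real → ∞), |cosh(5z + 2)| grows like e^{5|t|}/2, so ρ ≥ 1. Hence ρ = 1.
Therefore ρ = 1.

Order ρ = 1.


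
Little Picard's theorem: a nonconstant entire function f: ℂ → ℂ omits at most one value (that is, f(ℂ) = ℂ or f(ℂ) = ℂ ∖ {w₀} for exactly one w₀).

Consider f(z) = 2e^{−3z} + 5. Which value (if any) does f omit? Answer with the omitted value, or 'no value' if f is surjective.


Little Picard bounds the complement of f(ℂ) to at most one point.
e^{−3z} is never zero on ℂ, so 2·e^{−3z} takes every value in ℂ ∖ {0}. Adding 5 shifts the range to ℂ ∖ {5}. Thus f omits exactly the value 5.

Omitted value: 5.


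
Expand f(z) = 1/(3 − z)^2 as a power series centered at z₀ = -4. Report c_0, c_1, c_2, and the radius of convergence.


Let w = z − z₀, so z = z₀ + w.
Then 3 − z = 3 − (z₀ + w) = (3 − z₀) − w = 7 − w.
f(z) = 1/(7 − w)^2 = (1/(7)^2) · (1 − w/(7))^{−2}.
By the binomial series (1−u)^{−2} = Σ_{n≥0} C(n+1, 1) u^n for |u|<1, with u = w/(7):
  c_n = C(n+1, 1) / (7)^(n+2).
  c_0 = 1/(7)^2 = 1/49.
  c_1 = 2/(7)^3 = 2/343.
  c_2 = 3/(7)^4 = 3/2401.
The series is valid for |w/d| < 1, i.e. |z − z₀| < |d|.
Radius of convergence: R = |3 − z₀| = |7| = 7 (distance from z₀ to the singularity z = 3).

c_0 = 1/49, c_1 = 2/343, c_2 = 3/2401; R = 7.


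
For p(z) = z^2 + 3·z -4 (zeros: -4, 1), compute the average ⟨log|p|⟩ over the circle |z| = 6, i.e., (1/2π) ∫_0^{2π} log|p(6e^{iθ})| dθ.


Zeros: -4, 1; r = 6.
Inside |z| < r: -4, 1. Outside (|z| ≥ r): ∅.
p(0) = -4, so log|p(0)| = log(4) = 1.3863.
Apply Jensen: I(r) = log|p(0)| + Σ_k log(r/|z_k|), summed over zeros inside |z| < r.
  log(r/|z_k|) for z_k = -4: log(6/4) = 0.4055
  log(r/|z_k|) for z_k = 1: log(6/1) = 1.7918
Sum over inside zeros: 2.1972.
I(r) = log|p(0)| + (inside sum) = 1.3863 + 2.1972 = 3.5835.
Closed form (all zeros inside, monic): I(r) = n·log(r) = 2·log(6) = 3.5835. ✓

I(r) ≈ 3.5835.


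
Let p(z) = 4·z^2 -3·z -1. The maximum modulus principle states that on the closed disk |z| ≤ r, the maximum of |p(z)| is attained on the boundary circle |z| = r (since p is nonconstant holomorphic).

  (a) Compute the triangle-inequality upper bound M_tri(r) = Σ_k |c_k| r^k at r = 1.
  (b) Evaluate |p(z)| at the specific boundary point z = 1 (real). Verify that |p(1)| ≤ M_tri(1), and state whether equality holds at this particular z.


Coefficients: c_0 = -1, c_1 = -3, c_2 = 4. Radius r = 1.
Part (a). Triangle bound: M_tri(r) = Σ_k |c_k| r^k
  = |-1|·1^0 + |-3|·1^1 + |4|·1^2
  = 1 + 3 + 4 = 8.
This bounds M(r) := max_{|z|=r} |p(z)| from above; equality holds iff all terms c_k z^k can be made to align in phase at a single z on |z|=r.
Part (b). At z = 1 (real, on the circle |z| = r):
  p(1) = (-1)·1^0 + (-3)·1^1 + (4)·1^2 = 0.
  |p(1)| = 0.
Check: |p(1)| = 0 ≤ 8 = M_tri(1). ✓ Equality does not hold at z = 1 (the coefficients have mixed signs, so the terms do not all align in phase there).

M_tri(1) = 8; |p(1)| = 0; equality at z=1: no.


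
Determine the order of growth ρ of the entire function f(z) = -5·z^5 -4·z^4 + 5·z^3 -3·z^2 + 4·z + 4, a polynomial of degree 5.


|f(z)| ≤ Σ|c_k|·r^k = O(r^5) as r → ∞. Polynomial growth is O(e^{r^ε}) for every ε > 0 (since r^5/e^{r^ε} → 0), so ρ ≤ ε for all ε > 0, i.e. ρ = 0. Every nonconstant polynomial has order 0.
Therefore ρ = 0.

Order ρ = 0.


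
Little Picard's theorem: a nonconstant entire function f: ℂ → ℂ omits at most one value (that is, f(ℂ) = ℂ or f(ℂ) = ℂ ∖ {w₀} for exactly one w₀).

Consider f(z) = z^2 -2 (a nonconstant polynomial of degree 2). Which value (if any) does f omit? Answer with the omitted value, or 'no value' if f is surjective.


Little Picard bounds the complement of f(ℂ) to at most one point.
For every w ∈ ℂ, the equation p(z) − w = 0 is a nonconstant polynomial in z and hence has at least one root by the fundamental theorem of algebra. So p is surjective onto ℂ, omitting no value.

Omitted value: no value.


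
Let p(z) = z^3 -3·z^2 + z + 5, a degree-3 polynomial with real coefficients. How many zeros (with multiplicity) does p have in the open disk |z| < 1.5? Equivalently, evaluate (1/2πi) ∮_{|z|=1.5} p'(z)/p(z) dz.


The zeros of p are: -1, (2 + 1i), (2 - 1i).
Their magnitudes are: 1, 2.236, 2.236.
Zeros with |z| < R = 1.5: -1.
Count = 1.
By the argument principle, (1/2πi) ∮_{|z|=R} p'(z)/p(z) dz equals exactly this count.

Number of zeros inside |z| < 1.5: 1.


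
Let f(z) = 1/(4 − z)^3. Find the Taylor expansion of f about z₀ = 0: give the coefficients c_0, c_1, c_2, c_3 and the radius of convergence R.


Let w = z − z₀, so z = z₀ + w.
Then 4 − z = 4 − (z₀ + w) = (4 − z₀) − w = 4 − w.
f(z) = 1/(4 − w)^3 = (1/(4)^3) · (1 − w/(4))^{−3}.
By the binomial series (1−u)^{−3} = Σ_{n≥0} C(n+2, 2) u^n for |u|<1, with u = w/(4):
  c_n = C(n+2, 2) / (4)^(n+3).
  c_0 = 1/(4)^3 = 1/64.
  c_1 = 3/(4)^4 = 3/256.
  c_2 = 6/(4)^5 = 3/512.
  c_3 = 10/(4)^6 = 5/2048.
The series is valid for |w/d| < 1, i.e. |z − z₀| < |d|.
Radius of convergence: R = |4 − z₀| = |4| = 4 (distance from z₀ to the singularity z = 4).

c_0 = 1/64, c_1 = 3/256, c_2 = 3/512, c_3 = 5/2048; R = 4.


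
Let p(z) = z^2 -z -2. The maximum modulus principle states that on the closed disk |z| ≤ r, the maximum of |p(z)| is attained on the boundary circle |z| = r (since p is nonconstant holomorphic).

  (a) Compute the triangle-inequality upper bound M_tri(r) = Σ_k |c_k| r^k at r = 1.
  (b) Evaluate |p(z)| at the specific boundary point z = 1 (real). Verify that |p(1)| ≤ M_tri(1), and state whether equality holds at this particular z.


Coefficients: c_0 = -2, c_1 = -1, c_2 = 1. Radius r = 1.
Part (a). Triangle bound: M_tri(r) = Σ_k |c_k| r^k
  = |-2|·1^0 + |-1|·1^1 + |1|·1^2
  = 2 + 1 + 1 = 4.
This bounds M(r) := max_{|z|=r} |p(z)| from above; equality holds iff all terms c_k z^k can be made to align in phase at a single z on |z|=r.
Part (b). At z = 1 (real, on the circle |z| = r):
  p(1) = (-2)·1^0 + (-1)·1^1 + (1)·1^2 = -2.
  |p(1)| = 2.
Check: |p(1)| = 2 ≤ 4 = M_tri(1). ✓ Equality does not hold at z = 1 (the coefficients have mixed signs, so the terms do not all align in phase there).

M_tri(1) = 4; |p(1)| = 2; equality at z=1: no.


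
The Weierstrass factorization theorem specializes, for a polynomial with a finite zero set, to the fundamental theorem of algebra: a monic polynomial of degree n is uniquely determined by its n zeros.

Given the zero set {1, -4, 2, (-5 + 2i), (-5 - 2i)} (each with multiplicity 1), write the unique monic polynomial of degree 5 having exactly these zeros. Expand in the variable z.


The polynomial is p(z) = ∏_{α ∈ S} (z − α), where S = {1, -4, 2, (-5 + 2i), (-5 - 2i)}.
Expanding the product yields: p(z) = z^5 + 11·z^4 + 29·z^3 -63·z^2 -210·z + 232.
Note conjugate pairs combine to real quadratics: (z − (-5+2i))(z − (-5−2i)) = z² + 10z + 29.
The resulting polynomial has degree 5 and real coefficients as required.

p(z) = z^5 + 11·z^4 + 29·z^3 -63·z^2 -210·z + 232.


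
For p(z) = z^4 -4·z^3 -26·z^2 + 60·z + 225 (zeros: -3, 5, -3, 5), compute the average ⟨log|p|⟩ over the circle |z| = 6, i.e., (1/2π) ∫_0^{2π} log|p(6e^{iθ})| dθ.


Zeros: -3, -3, 5, 5; r = 6.
Inside |z| < r: -3, -3, 5, 5. Outside (|z| ≥ r): ∅.
p(0) = 225, so log|p(0)| = log(225) = 5.4161.
Apply Jensen: I(r) = log|p(0)| + Σ_k log(r/|z_k|), summed over zeros inside |z| < r.
  log(r/|z_k|) for z_k = -3: log(6/3) = 0.6931
  log(r/|z_k|) for z_k = 5: log(6/5) = 0.1823
  log(r/|z_k|) for z_k = -3: log(6/3) = 0.6931
  log(r/|z_k|) for z_k = 5: log(6/5) = 0.1823
Sum over inside zeros: 1.7509.
I(r) = log|p(0)| + (inside sum) = 5.4161 + 1.7509 = 7.1670.
Closed form (all zeros inside, monic): I(r) = n·log(r) = 4·log(6) = 7.1670. ✓

I(r) ≈ 7.1670.


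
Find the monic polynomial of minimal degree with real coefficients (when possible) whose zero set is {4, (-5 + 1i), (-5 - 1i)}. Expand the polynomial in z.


The polynomial is p(z) = ∏_{α ∈ S} (z − α), where S = {4, (-5 + 1i), (-5 - 1i)}.
Expanding the product yields: p(z) = z^3 + 6·z^2 -14·z -104.
Note conjugate pairs combine to real quadratics: (z − (-5+1i))(z − (-5−1i)) = z² + 10z + 26.
The resulting polynomial has degree 3 and real coefficients as required.

p(z) = z^3 + 6·z^2 -14·z -104.


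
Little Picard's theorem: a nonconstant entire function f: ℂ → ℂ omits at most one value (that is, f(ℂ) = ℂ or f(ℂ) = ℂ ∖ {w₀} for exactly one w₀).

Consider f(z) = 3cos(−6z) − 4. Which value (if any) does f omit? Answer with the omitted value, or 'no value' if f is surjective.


Little Picard bounds the complement of f(ℂ) to at most one point.
cos is entire and surjective onto ℂ: for every w ∈ ℂ, cos(ζ) = w has a solution ζ ∈ ℂ (e.g., via the complex inverse arccos). With ζ = −6z this gives z = ζ/(-6). Then 3·cos(−6z) takes every value in 3·ℂ = ℂ, and adding -4 is a bijection of ℂ. So f is surjective and omits no value. (Note: only on the real line is cos bounded by [−1, 1].)

Omitted value: no value.


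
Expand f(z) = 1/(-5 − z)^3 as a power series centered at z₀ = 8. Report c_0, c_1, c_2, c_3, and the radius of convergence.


Let w = z − z₀, so z = z₀ + w.
Then -5 − z = -5 − (z₀ + w) = (-5 − z₀) − w = -13 − w.
f(z) = 1/(-13 − w)^3 = (1/(-13)^3) · (1 − w/(-13))^{−3}.
By the binomial series (1−u)^{−3} = Σ_{n≥0} C(n+2, 2) u^n for |u|<1, with u = w/(-13):
  c_n = C(n+2, 2) / (-13)^(n+3).
  c_0 = 1/(-13)^3 = -1/2197.
  c_1 = 3/(-13)^4 = 3/28561.
  c_2 = 6/(-13)^5 = -6/371293.
  c_3 = 10/(-13)^6 = 10/4826809.
The series is valid for |w/d| < 1, i.e. |z − z₀| < |d|.
Radius of convergence: R = |-5 − z₀| = |-13| = 13 (distance from z₀ to the singularity z = -5).

c_0 = -1/2197, c_1 = 3/28561, c_2 = -6/371293, c_3 = 10/4826809; R = 13.


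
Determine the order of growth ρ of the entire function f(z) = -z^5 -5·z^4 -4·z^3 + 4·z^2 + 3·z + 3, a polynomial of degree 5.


|f(z)| ≤ Σ|c_k|·r^k = O(r^5) as r → ∞. Polynomial growth is O(e^{r^ε}) for every ε > 0 (since r^5/e^{r^ε} → 0), so ρ ≤ ε for all ε > 0, i.e. ρ = 0. Every nonconstant polynomial has order 0.
Therefore ρ = 0.

Order ρ = 0.


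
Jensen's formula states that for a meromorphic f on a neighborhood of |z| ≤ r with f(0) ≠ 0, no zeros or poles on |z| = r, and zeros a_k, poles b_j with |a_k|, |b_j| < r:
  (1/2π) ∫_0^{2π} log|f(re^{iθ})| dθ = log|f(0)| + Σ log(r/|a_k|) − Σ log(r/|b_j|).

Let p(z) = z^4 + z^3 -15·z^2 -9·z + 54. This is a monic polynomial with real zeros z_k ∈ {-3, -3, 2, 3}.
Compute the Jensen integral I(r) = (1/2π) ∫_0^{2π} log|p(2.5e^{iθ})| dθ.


Zeros: -3, -3, 2, 3; r = 2.5.
Inside |z| < r: 2. Outside (|z| ≥ r): -3, -3, 3.
p(0) = 54, so log|p(0)| = log(54) = 3.9890.
Apply Jensen: I(r) = log|p(0)| + Σ_k log(r/|z_k|), summed over zeros inside |z| < r.
  log(r/|z_k|) for z_k = 2: log(2.5/2) = 0.2231
  Outside zeros (-3, -3, 3) contribute nothing to the Jensen sum.
Sum over inside zeros: 0.2231.
I(r) = log|p(0)| + (inside sum) = 3.9890 + 0.2231 = 4.2121.
Note: since some zeros are outside |z| ≤ r, the simplified n·log(r) form does NOT apply — only the inside zeros contribute.

I(r) ≈ 4.2121.


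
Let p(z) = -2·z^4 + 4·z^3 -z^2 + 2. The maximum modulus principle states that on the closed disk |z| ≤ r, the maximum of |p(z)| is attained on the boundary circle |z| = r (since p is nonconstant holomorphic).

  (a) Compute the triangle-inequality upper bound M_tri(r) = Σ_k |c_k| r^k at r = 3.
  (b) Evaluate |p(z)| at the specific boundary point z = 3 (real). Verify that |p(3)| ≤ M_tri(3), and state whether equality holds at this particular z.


Coefficients: c_0 = 2, c_1 = 0, c_2 = -1, c_3 = 4, c_4 = -2. Radius r = 3.
Part (a). Triangle bound: M_tri(r) = Σ_k |c_k| r^k
  = |2|·3^0 + |0|·3^1 + |-1|·3^2 + |4|·3^3 + |-2|·3^4
  = 2 + 0 + 9 + 108 + 162 = 281.
This bounds M(r) := max_{|z|=r} |p(z)| from above; equality holds iff all terms c_k z^k can be made to align in phase at a single z on |z|=r.
Part (b). At z = 3 (real, on the circle |z| = r):
  p(3) = (2)·3^0 + (0)·3^1 + (-1)·3^2 + (4)·3^3 + (-2)·3^4 = -61.
  |p(3)| = 61.
Check: |p(3)| = 61 ≤ 281 = M_tri(3). ✓ Equality does not hold at z = 3 (the coefficients have mixed signs, so the terms do not all align in phase there).

M_tri(3) = 281; |p(3)| = 61; equality at z=3: no.


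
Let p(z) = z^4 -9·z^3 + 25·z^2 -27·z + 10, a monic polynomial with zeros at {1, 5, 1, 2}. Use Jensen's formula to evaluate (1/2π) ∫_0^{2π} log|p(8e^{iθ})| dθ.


Zeros: 1, 1, 2, 5; r = 8.
Inside |z| < r: 1, 1, 2, 5. Outside (|z| ≥ r): ∅.
p(0) = 10, so log|p(0)| = log(10) = 2.3026.
Apply Jensen: I(r) = log|p(0)| + Σ_k log(r/|z_k|), summed over zeros inside |z| < r.
  log(r/|z_k|) for z_k = 1: log(8/1) = 2.0794
  log(r/|z_k|) for z_k = 5: log(8/5) = 0.4700
  log(r/|z_k|) for z_k = 1: log(8/1) = 2.0794
  log(r/|z_k|) for z_k = 2: log(8/2) = 1.3863
Sum over inside zeros: 6.0152.
I(r) = log|p(0)| + (inside sum) = 2.3026 + 6.0152 = 8.3178.
Closed form (all zeros inside, monic): I(r) = n·log(r) = 4·log(8) = 8.3178. ✓

I(r) ≈ 8.3178.


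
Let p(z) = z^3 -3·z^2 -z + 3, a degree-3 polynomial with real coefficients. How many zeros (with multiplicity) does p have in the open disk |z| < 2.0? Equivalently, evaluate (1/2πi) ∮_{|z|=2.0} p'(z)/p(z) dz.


The zeros of p are: 3, -1, 1.
Their magnitudes are: 3, 1, 1.
Zeros with |z| < R = 2.0: -1, 1.
Count = 2.
By the argument principle, (1/2πi) ∮_{|z|=R} p'(z)/p(z) dz equals exactly this count.

Number of zeros inside |z| < 2.0: 2.


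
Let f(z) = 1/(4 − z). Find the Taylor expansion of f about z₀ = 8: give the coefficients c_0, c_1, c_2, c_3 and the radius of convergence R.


Let w = z − z₀, so z = z₀ + w.
Then 4 − z = 4 − (z₀ + w) = (4 − z₀) − w = -4 − w.
f(z) = 1/(-4 − w) = (1/(-4)) · 1/(1 − w/(-4)) = Σ_{n≥0} w^n / (-4)^(n+1).
So c_n = 1/(-4)^(n+1):
  c_0 = 1/(-4)^1 = -1/4.
  c_1 = 1/(-4)^2 = 1/16.
  c_2 = 1/(-4)^3 = -1/64.
  c_3 = 1/(-4)^4 = 1/256.
The series is valid for |w/d| < 1, i.e. |z − z₀| < |d|.
Radius of convergence: R = |4 − z₀| = |-4| = 4 (distance from z₀ to the singularity z = 4).

c_0 = -1/4, c_1 = 1/16, c_2 = -1/64, c_3 = 1/256; R = 4.


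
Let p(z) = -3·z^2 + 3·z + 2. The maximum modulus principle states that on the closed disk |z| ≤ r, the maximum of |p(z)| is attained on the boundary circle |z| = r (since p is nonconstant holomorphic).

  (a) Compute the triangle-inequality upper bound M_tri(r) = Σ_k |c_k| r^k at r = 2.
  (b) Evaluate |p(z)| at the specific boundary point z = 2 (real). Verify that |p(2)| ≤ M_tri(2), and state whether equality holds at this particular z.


Coefficients: c_0 = 2, c_1 = 3, c_2 = -3. Radius r = 2.
Part (a). Triangle bound: M_tri(r) = Σ_k |c_k| r^k
  = |2|·2^0 + |3|·2^1 + |-3|·2^2
  = 2 + 6 + 12 = 20.
This bounds M(r) := max_{|z|=r} |p(z)| from above; equality holds iff all terms c_k z^k can be made to align in phase at a single z on |z|=r.
Part (b). At z = 2 (real, on the circle |z| = r):
  p(2) = (2)·2^0 + (3)·2^1 + (-3)·2^2 = -4.
  |p(2)| = 4.
Check: |p(2)| = 4 ≤ 20 = M_tri(2). ✓ Equality does not hold at z = 2 (the coefficients have mixed signs, so the terms do not all align in phase there).

M_tri(2) = 20; |p(2)| = 4; equality at z=2: no.


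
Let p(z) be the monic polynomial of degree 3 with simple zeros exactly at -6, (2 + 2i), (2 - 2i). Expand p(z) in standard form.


The polynomial is p(z) = ∏_{α ∈ S} (z − α), where S = {-6, (2 + 2i), (2 - 2i)}.
Expanding the product yields: p(z) = z^3 + 2·z^2 -16·z + 48.
Note conjugate pairs combine to real quadratics: (z − (2+2i))(z − (2−2i)) = z² − 4z + 8.
The resulting polynomial has degree 3 and real coefficients as required.

p(z) = z^3 + 2·z^2 -16·z + 48.


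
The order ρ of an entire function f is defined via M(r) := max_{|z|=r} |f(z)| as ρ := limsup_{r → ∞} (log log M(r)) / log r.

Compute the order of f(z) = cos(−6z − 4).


cos(w) is a linear combination of e^{iw} and e^{−iw} (or e^w, e^{−w} in the hyperbolic case), so |cos(w)| ≤ e^{|w|}. With w = −6z − 4, |w| ≤ 6|z| + 4 = 6r + 4 on |z| = r, giving M(r) ≤ e^{6r + 4}, so ρ ≤ 1. On a suitable ray (z = it for sin/cos; z = t for sinh/cosh, t real → ∞), |cos(−6z − 4)| grows like e^{6|t|}/2, so ρ ≥ 1. Hence ρ = 1.
Therefore ρ = 1.

Order ρ = 1.


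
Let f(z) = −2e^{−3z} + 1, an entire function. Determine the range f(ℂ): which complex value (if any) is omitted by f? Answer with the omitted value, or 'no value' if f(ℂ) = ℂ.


Little Picard bounds the complement of f(ℂ) to at most one point.
e^{−3z} is never zero on ℂ, so -2·e^{−3z} takes every value in ℂ ∖ {0}. Adding 1 shifts the range to ℂ ∖ {1}. Thus f omits exactly the value 1.

Omitted value: 1.


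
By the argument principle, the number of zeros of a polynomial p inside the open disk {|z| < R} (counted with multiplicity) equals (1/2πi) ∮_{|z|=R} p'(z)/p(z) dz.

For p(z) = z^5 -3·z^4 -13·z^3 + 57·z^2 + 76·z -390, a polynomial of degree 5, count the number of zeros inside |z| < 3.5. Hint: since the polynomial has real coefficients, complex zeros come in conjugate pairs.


The zeros of p are: (-3 + 1i), (-3 - 1i), 3, (3 + 2i), (3 - 2i).
Their magnitudes are: 3.162, 3.162, 3, 3.606, 3.606.
Zeros with |z| < R = 3.5: (-3 + 1i), (-3 - 1i), 3.
Count = 3.
By the argument principle, (1/2πi) ∮_{|z|=R} p'(z)/p(z) dz equals exactly this count.

Number of zeros inside |z| < 3.5: 3.


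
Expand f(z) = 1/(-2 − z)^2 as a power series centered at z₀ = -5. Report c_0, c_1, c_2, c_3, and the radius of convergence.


Let w = z − z₀, so z = z₀ + w.
Then -2 − z = -2 − (z₀ + w) = (-2 − z₀) − w = 3 − w.
f(z) = 1/(3 − w)^2 = (1/(3)^2) · (1 − w/(3))^{−2}.
By the binomial series (1−u)^{−2} = Σ_{n≥0} C(n+1, 1) u^n for |u|<1, with u = w/(3):
  c_n = C(n+1, 1) / (3)^(n+2).
  c_0 = 1/(3)^2 = 1/9.
  c_1 = 2/(3)^3 = 2/27.
  c_2 = 3/(3)^4 = 1/27.
  c_3 = 4/(3)^5 = 4/243.
The series is valid for |w/d| < 1, i.e. |z − z₀| < |d|.
Radius of convergence: R = |-2 − z₀| = |3| = 3 (distance from z₀ to the singularity z = -2).

c_0 = 1/9, c_1 = 2/27, c_2 = 1/27, c_3 = 4/243; R = 3.


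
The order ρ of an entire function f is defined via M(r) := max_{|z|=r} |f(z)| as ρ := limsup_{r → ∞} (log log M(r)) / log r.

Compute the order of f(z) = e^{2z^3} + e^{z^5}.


Each summand is entire of order 3 and 5 respectively (as in the single-exponential case). The order of a sum is at most the max of the orders, so ρ ≤ 5. For the lower bound: on |z|=r choose arg z so that 1z^5 is real positive; then |e^{1z^5}| = e^{1r^5} while |e^{2z^3}| ≤ e^{2r^3} = o(e^{1r^5}). So |f| ≥ e^{1r^5}(1 − o(1)) and ρ ≥ 5. Hence ρ = max(3, 5) = 5.
Therefore ρ = 5.

Order ρ = 5.


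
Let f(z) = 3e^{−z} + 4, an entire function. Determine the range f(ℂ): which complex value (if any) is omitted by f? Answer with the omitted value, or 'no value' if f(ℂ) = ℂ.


Little Picard bounds the complement of f(ℂ) to at most one point.
e^{−z} is never zero on ℂ, so 3·e^{−z} takes every value in ℂ ∖ {0}. Adding 4 shifts the range to ℂ ∖ {4}. Thus f omits exactly the value 4.

Omitted value: 4.


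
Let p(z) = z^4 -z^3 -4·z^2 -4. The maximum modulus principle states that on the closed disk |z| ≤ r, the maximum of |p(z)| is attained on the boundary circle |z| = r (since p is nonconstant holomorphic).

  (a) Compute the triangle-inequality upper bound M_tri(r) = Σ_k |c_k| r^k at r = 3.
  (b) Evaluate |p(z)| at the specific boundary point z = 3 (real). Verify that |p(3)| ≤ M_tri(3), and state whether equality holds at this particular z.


Coefficients: c_0 = -4, c_1 = 0, c_2 = -4, c_3 = -1, c_4 = 1. Radius r = 3.
Part (a). Triangle bound: M_tri(r) = Σ_k |c_k| r^k
  = |-4|·3^0 + |0|·3^1 + |-4|·3^2 + |-1|·3^3 + |1|·3^4
  = 4 + 0 + 36 + 27 + 81 = 148.
This bounds M(r) := max_{|z|=r} |p(z)| from above; equality holds iff all terms c_k z^k can be made to align in phase at a single z on |z|=r.
Part (b). At z = 3 (real, on the circle |z| = r):
  p(3) = (-4)·3^0 + (0)·3^1 + (-4)·3^2 + (-1)·3^3 + (1)·3^4 = 14.
  |p(3)| = 14.
Check: |p(3)| = 14 ≤ 148 = M_tri(3). ✓ Equality does not hold at z = 3 (the coefficients have mixed signs, so the terms do not all align in phase there).

M_tri(3) = 148; |p(3)| = 14; equality at z=3: no.
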